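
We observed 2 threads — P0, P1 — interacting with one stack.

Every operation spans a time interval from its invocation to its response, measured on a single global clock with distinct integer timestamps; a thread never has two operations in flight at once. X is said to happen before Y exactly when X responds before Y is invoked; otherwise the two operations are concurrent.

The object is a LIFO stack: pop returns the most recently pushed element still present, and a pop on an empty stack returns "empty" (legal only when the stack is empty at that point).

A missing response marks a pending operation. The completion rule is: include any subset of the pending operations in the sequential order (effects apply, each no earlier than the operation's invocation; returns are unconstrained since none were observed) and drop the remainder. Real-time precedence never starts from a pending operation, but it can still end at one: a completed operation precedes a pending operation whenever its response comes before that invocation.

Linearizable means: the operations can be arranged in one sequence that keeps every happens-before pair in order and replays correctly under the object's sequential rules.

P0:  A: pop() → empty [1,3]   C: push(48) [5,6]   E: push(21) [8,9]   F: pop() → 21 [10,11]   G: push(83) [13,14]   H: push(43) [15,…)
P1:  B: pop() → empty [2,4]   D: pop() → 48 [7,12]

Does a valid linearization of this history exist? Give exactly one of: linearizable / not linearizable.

one valid linearization: A, B, C, D, E, F, G
1. A pop() → empty, leaving stack <>
2. B pop() → empty, leaving stack <>
3. C push(48), leaving stack <48>
4. D pop() → 48, leaving stack <>
5. E push(21), leaving stack <21>
6. F pop() → 21, leaving stack <>
7. G push(83), leaving stack <83>

linearizable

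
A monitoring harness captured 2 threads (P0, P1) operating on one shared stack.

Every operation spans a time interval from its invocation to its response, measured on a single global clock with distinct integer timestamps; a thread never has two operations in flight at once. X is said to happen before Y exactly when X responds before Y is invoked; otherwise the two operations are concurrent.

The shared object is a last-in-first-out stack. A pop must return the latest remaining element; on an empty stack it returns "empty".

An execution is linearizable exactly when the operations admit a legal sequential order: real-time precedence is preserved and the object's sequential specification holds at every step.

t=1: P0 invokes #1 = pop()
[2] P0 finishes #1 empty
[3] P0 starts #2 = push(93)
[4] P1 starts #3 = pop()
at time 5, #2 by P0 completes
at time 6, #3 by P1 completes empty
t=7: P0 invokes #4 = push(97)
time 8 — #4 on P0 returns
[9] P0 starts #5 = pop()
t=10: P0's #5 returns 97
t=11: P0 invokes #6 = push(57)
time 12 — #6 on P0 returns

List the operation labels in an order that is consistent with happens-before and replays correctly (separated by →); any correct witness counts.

#1 → #3 → #2 → #4 → #5 → #6

step 1: #1 pop() → empty — stack <>
step 2: #3 pop() → empty — stack <>
step 3: #2 push(93) — stack <93>
step 4: #4 push(97) — stack <93,97>
step 5: #5 pop() → 97 — stack <93>
step 6: #6 push(57) — stack <93,57>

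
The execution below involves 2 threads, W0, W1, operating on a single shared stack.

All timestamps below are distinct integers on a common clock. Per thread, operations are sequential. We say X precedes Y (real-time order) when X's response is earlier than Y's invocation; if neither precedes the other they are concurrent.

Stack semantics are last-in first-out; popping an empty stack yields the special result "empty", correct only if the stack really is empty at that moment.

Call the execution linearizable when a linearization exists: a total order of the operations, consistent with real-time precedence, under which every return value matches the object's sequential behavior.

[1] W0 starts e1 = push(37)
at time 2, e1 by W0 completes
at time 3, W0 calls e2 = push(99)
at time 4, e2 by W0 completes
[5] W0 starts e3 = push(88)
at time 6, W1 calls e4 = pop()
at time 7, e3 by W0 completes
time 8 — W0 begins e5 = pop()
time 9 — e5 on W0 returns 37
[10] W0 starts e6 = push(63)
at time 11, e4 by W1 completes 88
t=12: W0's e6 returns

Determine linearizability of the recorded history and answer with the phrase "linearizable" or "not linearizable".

not linearizable

already the first 9 events (up to e5's response at time 9) admit no linearization; the first 8 still do
the completed operations (4 total) allow one real-time order; the stack replay rejects it
include/drop combinations of the 1 pending operation (e4) were all tried; none helps
one such order, e1, e2, e3, e5 (pending dropped), breaks at step 4 where e5 pop() → 37 is illegal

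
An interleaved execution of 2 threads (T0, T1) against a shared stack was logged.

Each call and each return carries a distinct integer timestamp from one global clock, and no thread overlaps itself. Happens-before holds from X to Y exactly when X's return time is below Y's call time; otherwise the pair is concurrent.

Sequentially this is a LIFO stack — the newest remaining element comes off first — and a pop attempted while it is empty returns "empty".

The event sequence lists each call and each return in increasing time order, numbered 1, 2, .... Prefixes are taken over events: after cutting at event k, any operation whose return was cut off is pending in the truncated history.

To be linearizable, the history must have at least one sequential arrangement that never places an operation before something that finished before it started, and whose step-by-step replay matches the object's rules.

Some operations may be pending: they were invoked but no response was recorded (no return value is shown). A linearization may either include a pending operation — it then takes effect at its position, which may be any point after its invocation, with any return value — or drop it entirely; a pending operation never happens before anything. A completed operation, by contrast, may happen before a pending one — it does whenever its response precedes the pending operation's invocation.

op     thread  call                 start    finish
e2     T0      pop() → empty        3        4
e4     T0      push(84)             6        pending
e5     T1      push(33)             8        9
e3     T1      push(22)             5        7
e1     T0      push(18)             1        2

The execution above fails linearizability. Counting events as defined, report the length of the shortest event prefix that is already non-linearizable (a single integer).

a valid linearization of events 1..3 exists, for instance e1:
step 1: e1 push(18) — stack <18>
adding event 4 (e2 responds at 4) leaves no legal real-time order
for example e1, e2 fails at step 2: e2 pop() → empty is not legal there

4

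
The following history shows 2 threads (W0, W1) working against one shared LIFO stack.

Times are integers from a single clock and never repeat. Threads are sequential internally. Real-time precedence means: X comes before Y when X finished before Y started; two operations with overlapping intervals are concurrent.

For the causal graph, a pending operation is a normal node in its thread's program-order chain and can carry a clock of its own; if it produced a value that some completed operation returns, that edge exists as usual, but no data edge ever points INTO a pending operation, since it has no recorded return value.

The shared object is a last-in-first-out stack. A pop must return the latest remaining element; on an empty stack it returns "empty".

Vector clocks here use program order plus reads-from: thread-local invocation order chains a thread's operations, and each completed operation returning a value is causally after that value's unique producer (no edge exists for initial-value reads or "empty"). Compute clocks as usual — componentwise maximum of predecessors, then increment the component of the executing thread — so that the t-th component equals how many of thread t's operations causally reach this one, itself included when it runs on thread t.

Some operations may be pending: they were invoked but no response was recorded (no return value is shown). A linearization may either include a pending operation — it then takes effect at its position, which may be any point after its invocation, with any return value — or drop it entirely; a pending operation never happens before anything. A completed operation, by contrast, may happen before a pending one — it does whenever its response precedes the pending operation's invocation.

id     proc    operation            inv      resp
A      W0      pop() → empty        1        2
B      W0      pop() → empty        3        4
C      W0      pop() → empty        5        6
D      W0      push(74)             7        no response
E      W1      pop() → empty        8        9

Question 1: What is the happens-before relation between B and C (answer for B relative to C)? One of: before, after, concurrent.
B spans [3,4], C spans [5,6]
resp(B)=4 < inv(C)=5

before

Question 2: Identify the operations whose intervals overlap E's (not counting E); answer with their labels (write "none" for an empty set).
concurrent with E ([8,9]): every op whose interval crosses 8..9
A [1,2]: before
B [3,4]: before
C [5,6]: before
D [7,…): concurrent

D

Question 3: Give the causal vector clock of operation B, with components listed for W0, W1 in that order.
VC(E, invoked at 8): no causal predecessors; +1 on W1 → (0, 1)
VC(A, invoked at 1): no causal predecessors; +1 on W0 → (1, 0)
VC(B, invoked at 3): max of VC(A)=(1, 0), then +1 on thread W0 → (2, 0)
VC(C, invoked at 5): max of VC(B)=(2, 0), then +1 on thread W0 → (3, 0)
VC(D, invoked at 7): max of VC(C)=(3, 0), then +1 on thread W0 → (4, 0)
target: VC(B) = (2, 0)

(2, 0)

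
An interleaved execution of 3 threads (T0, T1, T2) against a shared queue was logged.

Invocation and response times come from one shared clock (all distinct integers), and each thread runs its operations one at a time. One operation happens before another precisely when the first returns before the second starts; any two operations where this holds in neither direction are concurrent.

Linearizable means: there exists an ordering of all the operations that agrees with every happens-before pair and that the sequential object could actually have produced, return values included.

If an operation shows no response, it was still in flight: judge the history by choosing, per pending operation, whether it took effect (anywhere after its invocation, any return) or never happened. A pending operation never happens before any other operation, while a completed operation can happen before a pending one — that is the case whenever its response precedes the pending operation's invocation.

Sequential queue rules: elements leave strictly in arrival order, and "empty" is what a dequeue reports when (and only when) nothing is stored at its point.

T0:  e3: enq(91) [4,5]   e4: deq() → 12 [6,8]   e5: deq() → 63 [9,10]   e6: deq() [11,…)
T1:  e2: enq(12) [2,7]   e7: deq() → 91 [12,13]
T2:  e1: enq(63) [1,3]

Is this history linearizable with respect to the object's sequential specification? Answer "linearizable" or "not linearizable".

one valid linearization: e2, e1, e3, e4, e5, e7
step 1: e2 enq(12) — queue <12>
step 2: e1 enq(63) — queue <12,63>
step 3: e3 enq(91) — queue <12,63,91>
step 4: e4 deq() → 12 — queue <63,91>
step 5: e5 deq() → 63 — queue <91>
step 6: e7 deq() → 91 — queue <>

linearizable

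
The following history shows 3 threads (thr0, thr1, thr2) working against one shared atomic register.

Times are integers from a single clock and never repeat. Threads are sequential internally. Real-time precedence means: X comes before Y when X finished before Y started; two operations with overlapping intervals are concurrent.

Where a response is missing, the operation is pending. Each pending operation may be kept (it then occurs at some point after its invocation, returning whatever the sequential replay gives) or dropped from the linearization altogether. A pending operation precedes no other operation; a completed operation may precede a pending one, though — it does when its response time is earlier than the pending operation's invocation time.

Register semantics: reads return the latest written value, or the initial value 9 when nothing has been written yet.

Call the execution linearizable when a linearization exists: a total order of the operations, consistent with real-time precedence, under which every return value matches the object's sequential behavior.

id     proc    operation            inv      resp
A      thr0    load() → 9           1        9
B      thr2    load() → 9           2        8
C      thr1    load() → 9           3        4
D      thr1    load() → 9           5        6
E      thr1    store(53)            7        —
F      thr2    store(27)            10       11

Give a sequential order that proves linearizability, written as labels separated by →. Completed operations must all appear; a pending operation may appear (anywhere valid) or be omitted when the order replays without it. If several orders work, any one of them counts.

A → B → C → D → E → F

after step 1 (A load() → 9): value 9
after step 2 (B load() → 9): value 9
after step 3 (C load() → 9): value 9
after step 4 (D load() → 9): value 9
after step 5 (E store(53) (pending, included)): value 53
after step 6 (F store(27)): value 27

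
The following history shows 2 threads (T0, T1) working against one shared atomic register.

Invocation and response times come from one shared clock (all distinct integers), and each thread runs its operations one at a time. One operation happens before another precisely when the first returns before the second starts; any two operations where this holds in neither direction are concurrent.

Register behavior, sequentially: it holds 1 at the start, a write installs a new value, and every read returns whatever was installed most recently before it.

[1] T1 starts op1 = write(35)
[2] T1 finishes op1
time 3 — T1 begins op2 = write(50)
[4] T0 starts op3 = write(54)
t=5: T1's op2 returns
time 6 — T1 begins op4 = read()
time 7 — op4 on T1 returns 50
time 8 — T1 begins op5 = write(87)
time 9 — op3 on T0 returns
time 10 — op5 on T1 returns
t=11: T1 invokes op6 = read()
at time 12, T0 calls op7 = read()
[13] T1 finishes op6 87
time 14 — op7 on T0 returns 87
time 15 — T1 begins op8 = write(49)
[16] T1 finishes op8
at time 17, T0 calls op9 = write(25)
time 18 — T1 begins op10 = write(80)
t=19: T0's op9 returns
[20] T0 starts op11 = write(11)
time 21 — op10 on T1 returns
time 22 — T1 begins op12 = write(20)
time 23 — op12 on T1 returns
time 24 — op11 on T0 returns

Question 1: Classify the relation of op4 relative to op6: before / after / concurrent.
op4 spans [6,7], op6 spans [11,13]
resp(op4)=7 < inv(op6)=11

before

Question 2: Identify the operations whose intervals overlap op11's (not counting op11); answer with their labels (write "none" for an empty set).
op11 spans [20,24]; an op avoiding the whole window 20..24 is ordered, any other is concurrent
op1 [1,2]: before
op2 [3,5]: before
op3 [4,9]: before
op4 [6,7]: before
op5 [8,10]: before
op6 [11,13]: before
op7 [12,14]: before
op8 [15,16]: before
op9 [17,19]: before
op10 [18,21]: concurrent
op12 [22,23]: concurrent

op10, op12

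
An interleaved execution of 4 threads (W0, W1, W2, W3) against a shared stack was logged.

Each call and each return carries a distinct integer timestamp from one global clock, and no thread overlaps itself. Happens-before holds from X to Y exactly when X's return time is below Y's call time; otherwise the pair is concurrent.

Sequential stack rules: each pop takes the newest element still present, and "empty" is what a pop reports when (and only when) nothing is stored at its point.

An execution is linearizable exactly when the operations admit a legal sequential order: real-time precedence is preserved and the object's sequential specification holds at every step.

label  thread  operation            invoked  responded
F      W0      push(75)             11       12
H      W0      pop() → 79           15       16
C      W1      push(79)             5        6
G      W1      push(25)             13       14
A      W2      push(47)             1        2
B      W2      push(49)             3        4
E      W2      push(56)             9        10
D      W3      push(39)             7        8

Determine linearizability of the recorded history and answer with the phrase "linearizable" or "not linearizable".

not linearizable

through event 15 a valid linearization exists; event 16 (H responding at time 16) ends that
a single order respects real time; the 8 completed stack operations fail replay along it
one such order, A, B, C, D, E, F, G, H, breaks at step 8 where H pop() → 79 is illegal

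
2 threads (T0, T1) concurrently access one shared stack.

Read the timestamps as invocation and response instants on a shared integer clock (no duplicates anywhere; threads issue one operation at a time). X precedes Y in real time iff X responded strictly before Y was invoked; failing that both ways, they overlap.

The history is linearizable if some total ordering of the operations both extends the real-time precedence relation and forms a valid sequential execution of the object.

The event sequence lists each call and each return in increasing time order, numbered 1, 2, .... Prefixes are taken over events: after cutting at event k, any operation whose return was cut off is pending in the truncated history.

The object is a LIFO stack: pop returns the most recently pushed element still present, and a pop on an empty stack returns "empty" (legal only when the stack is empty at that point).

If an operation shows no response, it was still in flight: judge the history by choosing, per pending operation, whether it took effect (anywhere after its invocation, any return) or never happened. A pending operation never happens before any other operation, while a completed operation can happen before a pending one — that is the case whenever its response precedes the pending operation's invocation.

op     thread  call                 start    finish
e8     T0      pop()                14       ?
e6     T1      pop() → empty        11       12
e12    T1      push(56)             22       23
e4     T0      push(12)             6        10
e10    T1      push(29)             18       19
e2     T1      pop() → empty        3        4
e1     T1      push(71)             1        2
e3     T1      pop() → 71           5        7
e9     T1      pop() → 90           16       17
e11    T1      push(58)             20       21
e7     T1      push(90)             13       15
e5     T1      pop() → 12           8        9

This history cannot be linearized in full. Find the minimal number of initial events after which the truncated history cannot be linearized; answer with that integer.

4

one valid order for events 1..3 is e1:
after step 1 (e1 push(71)): stack <71>
adding event 4 (e2 responds at 4) leaves no legal real-time order
one such order, e1, e2, breaks at step 2 where e2 pop() → empty is illegal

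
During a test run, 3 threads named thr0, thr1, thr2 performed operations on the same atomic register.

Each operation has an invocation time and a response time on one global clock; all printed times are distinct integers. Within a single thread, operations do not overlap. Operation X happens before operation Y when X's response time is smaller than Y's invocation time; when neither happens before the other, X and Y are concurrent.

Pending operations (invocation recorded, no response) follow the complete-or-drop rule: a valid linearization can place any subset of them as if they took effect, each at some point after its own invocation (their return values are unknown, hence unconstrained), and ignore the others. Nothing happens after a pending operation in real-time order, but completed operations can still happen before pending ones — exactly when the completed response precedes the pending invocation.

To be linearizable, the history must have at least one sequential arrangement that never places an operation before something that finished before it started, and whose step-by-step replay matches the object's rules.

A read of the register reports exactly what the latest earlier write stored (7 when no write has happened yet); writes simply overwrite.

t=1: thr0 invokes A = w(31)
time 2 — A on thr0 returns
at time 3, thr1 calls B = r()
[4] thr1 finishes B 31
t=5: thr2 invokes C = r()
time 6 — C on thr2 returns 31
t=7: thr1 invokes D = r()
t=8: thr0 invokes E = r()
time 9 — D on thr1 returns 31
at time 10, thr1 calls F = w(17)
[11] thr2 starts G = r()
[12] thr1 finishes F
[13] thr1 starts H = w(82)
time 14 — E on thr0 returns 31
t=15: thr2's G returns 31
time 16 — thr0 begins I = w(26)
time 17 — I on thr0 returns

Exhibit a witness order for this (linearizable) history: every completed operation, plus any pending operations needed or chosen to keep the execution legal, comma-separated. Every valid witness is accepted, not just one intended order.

after step 1 (A w(31)): value 31
after step 2 (B r() → 31): value 31
after step 3 (C r() → 31): value 31
after step 4 (D r() → 31): value 31
after step 5 (E r() → 31): value 31
after step 6 (G r() → 31): value 31
after step 7 (F w(17)): value 17
after step 8 (H w(82) (pending, included)): value 82
after step 9 (I w(26)): value 26

A, B, C, D, E, G, F, H, I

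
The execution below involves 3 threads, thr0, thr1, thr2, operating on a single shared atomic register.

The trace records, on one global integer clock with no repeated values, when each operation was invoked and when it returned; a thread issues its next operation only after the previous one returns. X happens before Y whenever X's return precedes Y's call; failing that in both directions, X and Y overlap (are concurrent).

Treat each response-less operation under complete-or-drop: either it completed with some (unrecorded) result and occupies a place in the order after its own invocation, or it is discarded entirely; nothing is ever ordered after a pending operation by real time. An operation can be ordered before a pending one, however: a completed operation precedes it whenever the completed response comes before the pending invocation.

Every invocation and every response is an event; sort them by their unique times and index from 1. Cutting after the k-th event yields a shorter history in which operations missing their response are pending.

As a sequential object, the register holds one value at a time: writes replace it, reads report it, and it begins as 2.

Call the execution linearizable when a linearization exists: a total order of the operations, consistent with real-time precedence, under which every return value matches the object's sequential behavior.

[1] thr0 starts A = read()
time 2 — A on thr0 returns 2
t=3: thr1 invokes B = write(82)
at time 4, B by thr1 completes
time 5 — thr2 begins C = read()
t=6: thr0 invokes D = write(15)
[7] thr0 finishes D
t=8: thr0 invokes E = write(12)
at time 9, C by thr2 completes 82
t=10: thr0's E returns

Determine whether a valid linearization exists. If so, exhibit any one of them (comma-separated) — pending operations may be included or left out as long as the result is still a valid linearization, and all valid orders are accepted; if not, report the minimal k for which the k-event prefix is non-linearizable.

step 1: A read() → 2 — value 2
step 2: B write(82) — value 82
step 3: C read() → 82 — value 82
step 4: D write(15) — value 15
step 5: E write(12) — value 12

linearizable — witness: A, B, C, D, E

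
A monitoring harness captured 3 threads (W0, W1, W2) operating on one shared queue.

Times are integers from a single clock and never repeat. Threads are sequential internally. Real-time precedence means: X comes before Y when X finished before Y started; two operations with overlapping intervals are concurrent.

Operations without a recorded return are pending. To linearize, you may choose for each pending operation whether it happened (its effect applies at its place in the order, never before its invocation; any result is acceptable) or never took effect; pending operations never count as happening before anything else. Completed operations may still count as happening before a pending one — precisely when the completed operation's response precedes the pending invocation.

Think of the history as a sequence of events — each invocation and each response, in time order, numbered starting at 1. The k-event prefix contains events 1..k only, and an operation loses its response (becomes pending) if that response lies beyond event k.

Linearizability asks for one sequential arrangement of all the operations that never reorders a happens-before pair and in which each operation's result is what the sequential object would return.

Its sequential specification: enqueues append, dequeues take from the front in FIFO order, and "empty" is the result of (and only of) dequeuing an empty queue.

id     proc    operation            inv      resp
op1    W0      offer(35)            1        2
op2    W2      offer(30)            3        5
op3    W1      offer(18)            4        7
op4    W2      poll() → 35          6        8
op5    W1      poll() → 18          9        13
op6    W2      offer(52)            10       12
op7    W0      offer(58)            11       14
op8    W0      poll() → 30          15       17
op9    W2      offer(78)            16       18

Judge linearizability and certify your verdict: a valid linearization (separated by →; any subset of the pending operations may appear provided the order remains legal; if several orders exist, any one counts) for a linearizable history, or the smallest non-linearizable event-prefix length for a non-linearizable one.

step 1: op1 offer(35) — queue <35>
step 2: op3 offer(18) — queue <35,18>
step 3: op2 offer(30) — queue <35,18,30>
step 4: op4 poll() → 35 — queue <18,30>
step 5: op5 poll() → 18 — queue <30>
step 6: op6 offer(52) — queue <30,52>
step 7: op7 offer(58) — queue <30,52,58>
step 8: op8 poll() → 30 — queue <52,58>
step 9: op9 offer(78) — queue <52,58,78>

linearizable — witness: op1 → op3 → op2 → op4 → op5 → op6 → op7 → op8 → op9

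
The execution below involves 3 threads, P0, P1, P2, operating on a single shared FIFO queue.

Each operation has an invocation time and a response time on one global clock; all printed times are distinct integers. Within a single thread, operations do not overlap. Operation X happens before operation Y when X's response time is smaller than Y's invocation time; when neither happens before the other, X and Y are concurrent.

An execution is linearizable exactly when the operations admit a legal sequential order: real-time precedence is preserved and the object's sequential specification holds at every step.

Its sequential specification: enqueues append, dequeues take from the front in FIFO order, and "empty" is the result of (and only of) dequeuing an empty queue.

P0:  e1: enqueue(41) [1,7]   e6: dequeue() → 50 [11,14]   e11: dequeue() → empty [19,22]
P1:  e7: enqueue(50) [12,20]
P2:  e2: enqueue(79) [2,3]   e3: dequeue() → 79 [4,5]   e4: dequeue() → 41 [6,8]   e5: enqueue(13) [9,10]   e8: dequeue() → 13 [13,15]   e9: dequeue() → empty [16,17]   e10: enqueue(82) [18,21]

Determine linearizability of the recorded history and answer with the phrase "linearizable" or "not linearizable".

witness order: e2, e1, e3, e4, e5, e7, e8, e6, e9, e11, e10
step 1: e2 enqueue(79) — queue <79>
step 2: e1 enqueue(41) — queue <79,41>
step 3: e3 dequeue() → 79 — queue <41>
step 4: e4 dequeue() → 41 — queue <>
step 5: e5 enqueue(13) — queue <13>
step 6: e7 enqueue(50) — queue <13,50>
step 7: e8 dequeue() → 13 — queue <50>
step 8: e6 dequeue() → 50 — queue <>
step 9: e9 dequeue() → empty — queue <>
step 10: e11 dequeue() → empty — queue <>
step 11: e10 enqueue(82) — queue <82>

linearizable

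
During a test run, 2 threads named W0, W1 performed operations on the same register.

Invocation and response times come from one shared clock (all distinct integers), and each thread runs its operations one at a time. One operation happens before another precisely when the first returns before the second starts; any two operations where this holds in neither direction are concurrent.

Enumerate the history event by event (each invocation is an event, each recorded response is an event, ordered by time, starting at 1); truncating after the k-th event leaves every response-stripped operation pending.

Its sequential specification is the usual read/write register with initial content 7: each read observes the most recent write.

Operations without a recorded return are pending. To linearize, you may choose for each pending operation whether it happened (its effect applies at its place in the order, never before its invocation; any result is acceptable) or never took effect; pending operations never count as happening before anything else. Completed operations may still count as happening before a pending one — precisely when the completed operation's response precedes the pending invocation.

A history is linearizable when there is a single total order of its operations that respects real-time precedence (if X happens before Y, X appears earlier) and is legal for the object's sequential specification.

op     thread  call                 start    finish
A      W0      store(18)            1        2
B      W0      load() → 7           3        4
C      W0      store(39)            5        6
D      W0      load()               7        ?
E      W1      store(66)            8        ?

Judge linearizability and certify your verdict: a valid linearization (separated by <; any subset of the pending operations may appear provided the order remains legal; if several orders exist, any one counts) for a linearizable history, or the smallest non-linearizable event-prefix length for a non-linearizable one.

through event 3 a valid linearization exists; event 4 (B responding at time 4) ends that
exactly one order of the 2 completed ops respects real time; the register replay fails
sample order A, B stalls at step 2 — B load() → 7 has no legal effect

not linearizable — minimal violating prefix: 4 events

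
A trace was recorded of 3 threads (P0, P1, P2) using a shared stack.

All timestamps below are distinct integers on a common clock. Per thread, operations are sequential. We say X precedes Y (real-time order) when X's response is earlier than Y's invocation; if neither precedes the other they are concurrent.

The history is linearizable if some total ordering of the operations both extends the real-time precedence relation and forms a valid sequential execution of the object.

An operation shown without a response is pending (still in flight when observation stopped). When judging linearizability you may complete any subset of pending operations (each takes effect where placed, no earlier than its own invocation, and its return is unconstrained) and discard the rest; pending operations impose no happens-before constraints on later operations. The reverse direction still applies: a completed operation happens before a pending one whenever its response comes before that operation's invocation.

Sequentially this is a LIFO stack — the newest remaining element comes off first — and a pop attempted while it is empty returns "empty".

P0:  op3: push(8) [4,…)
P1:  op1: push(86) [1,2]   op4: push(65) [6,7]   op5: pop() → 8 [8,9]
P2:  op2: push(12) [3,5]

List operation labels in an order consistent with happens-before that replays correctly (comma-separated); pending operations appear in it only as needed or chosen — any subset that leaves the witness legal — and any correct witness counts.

step 1: op1 push(86) — stack <86>
step 2: op2 push(12) — stack <86,12>
step 3: op4 push(65) — stack <86,12,65>
step 4: op3 push(8) (pending, included) — stack <86,12,65,8>
step 5: op5 pop() → 8 — stack <86,12,65>

op1, op2, op4, op3, op5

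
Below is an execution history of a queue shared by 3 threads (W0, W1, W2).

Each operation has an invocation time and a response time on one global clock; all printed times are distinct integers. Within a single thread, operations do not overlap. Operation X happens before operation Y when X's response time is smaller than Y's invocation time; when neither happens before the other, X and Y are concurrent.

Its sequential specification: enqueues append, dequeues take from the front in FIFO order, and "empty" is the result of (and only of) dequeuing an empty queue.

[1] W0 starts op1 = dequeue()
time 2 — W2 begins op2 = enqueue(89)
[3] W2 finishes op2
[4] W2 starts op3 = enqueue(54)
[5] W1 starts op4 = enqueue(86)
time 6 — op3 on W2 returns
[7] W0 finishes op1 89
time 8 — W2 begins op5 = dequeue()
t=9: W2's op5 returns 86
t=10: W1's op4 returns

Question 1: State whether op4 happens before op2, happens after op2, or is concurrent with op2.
Answer: after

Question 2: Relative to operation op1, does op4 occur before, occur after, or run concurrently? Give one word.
Answer: concurrent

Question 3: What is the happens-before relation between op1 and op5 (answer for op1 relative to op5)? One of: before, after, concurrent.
Answer: before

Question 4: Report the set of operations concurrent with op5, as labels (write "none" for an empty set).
Answer: op4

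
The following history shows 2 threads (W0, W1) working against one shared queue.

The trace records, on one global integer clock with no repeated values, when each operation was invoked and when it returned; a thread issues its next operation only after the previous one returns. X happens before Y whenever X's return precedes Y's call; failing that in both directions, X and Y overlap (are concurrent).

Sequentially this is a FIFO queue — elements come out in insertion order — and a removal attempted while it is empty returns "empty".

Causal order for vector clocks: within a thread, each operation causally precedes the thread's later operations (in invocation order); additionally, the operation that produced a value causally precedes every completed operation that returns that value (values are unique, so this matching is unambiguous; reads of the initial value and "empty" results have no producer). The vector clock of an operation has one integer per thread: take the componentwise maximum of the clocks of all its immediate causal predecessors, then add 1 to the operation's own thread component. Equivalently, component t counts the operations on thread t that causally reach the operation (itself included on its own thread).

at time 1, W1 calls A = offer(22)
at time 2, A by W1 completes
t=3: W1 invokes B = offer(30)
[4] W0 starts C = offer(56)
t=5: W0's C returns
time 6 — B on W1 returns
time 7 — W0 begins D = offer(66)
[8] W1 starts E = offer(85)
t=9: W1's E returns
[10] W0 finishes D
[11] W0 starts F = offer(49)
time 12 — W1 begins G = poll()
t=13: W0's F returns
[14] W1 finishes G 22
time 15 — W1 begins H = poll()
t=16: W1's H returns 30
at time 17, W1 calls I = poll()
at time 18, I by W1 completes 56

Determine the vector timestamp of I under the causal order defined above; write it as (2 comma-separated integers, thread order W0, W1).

A (invocation 1): nothing precedes it; W1's component alone gives (0, 1)
C (invocation 4): nothing precedes it; W0's component alone gives (1, 0)
invoked at 3, B merges VC(A)=(0, 1) and bumps W1's slot → (0, 2)
invoked at 7, D merges VC(C)=(1, 0) and bumps W0's slot → (2, 0)
invoked at 8, E merges VC(B)=(0, 2) and bumps W1's slot → (0, 3)
invoked at 11, F merges VC(D)=(2, 0) and bumps W0's slot → (3, 0)
invoked at 12, G merges VC(A)=(0, 1), VC(E)=(0, 3) and bumps W1's slot → (0, 4)
invoked at 15, H merges VC(B)=(0, 2), VC(G)=(0, 4) and bumps W1's slot → (0, 5)
invoked at 17, I merges VC(C)=(1, 0), VC(H)=(0, 5) and bumps W1's slot → (1, 6)
target: VC(I) = (1, 6)

(1, 6)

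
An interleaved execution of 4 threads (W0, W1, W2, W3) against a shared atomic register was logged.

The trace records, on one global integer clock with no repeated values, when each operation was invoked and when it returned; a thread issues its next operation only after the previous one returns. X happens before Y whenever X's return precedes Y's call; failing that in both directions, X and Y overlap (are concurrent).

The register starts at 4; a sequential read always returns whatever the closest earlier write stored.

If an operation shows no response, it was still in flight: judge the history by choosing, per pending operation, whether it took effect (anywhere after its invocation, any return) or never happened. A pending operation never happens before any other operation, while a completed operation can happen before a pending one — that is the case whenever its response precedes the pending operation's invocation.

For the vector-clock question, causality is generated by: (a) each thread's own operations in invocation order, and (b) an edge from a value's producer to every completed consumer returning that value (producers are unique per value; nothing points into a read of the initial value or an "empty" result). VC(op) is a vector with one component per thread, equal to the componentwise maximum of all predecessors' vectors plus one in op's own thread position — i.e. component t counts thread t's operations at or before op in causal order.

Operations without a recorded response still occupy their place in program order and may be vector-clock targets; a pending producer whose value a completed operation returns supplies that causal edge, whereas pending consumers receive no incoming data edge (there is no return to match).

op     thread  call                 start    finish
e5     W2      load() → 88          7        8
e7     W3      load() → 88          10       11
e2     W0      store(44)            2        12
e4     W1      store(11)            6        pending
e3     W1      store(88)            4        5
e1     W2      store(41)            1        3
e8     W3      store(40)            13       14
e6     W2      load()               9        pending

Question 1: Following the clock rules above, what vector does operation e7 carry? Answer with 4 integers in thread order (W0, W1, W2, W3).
Answer: (0, 1, 0, 1)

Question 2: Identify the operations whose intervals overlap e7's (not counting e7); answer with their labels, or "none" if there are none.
Answer: e2, e4, e6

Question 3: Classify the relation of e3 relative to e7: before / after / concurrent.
Answer: before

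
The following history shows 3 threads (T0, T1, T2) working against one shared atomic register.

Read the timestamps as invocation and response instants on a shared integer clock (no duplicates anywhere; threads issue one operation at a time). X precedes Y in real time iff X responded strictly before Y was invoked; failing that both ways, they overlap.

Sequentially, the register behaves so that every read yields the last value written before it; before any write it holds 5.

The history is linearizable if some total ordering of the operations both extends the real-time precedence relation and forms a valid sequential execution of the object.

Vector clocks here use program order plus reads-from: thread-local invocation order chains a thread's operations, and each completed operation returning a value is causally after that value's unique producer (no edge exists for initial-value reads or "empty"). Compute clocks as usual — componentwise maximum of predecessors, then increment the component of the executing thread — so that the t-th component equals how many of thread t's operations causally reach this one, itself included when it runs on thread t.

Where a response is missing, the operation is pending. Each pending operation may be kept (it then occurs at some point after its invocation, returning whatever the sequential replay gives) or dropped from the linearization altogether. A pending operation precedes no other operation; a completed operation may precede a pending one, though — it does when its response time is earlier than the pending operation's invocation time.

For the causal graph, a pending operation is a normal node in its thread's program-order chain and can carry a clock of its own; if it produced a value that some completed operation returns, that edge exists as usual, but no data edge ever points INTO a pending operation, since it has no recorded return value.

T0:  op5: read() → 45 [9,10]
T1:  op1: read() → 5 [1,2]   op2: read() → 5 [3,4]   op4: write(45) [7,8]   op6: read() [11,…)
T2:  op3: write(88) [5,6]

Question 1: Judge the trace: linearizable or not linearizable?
a witness: op1, op2, op3, op4, op5
1. op1 read() → 5, leaving value 5
2. op2 read() → 5, leaving value 5
3. op3 write(88), leaving value 88
4. op4 write(45), leaving value 45
5. op5 read() → 45, leaving value 45

linearizable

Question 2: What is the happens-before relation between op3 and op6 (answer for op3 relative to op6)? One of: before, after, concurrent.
Answer: before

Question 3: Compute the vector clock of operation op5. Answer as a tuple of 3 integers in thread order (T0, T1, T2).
Answer: (1, 3, 0)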